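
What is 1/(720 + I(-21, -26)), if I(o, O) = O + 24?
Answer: 1/718 ≈ 0.0013928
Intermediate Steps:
I(o, O) = 24 + O
1/(720 + I(-21, -26)) = 1/(720 + (24 - 26)) = 1/(720 - 2) = 1/718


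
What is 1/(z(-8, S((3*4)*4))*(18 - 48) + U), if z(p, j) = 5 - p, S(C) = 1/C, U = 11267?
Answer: 1/10877 ≈ 9.1937e-5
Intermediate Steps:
S(C) = 1/C
1/(z(-8, S((3*4)*4))*(18 - 48) + U) = 1/((5 - 1*(-8))*(18 - 48) + 11267) = 1/((5 + 8)*(-30) + 11267) = 1/(13*(-30) + 11267) = 1/(-390 + 11267) = 1/10877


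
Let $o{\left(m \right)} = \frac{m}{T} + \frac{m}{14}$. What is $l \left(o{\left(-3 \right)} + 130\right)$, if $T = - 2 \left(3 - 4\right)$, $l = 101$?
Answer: $\frac{90698}{7} \approx 12957.0$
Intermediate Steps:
$T = 2$ ($T = \left(-2\right) \left(-1\right) = 2$)
$o{\left(m \right)} = \frac{4 m}{7}$ ($o{\left(m \right)} = \frac{m}{2} + \frac{m}{14} = \frac{4 m}{7}$)
$l \left(o{\left(-3 \right)} + 130\right) = 101 \left(\frac{4}{7} \left(-3\right) + 130\right) = 101 \left(- \frac{12}{7} + 130\right) = 101 \cdot \frac{898}{7} = \frac{90698}{7}$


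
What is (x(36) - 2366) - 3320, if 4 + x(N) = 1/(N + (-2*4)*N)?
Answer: -1433881/252 ≈ -5690.0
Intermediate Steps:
x(N) = -4 - 1/(7*N) (x(N) = -4 + 1/(N + (-2*4)*N) = -4 + 1/(N - 8*N) = -4 + 1/(-7*N) = -4 - 1/(7*N))
(x(36) - 2366) - 3320 = ((-4 - 1/7/36) - 2366) - 3320 = ((-4 - 1/7*1/36) - 2366) - 3320 = ((-4 - 1/252) - 2366) - 3320 = (-1009/252 - 2366) - 3320 = -597241/252 - 3320 = -1433881/252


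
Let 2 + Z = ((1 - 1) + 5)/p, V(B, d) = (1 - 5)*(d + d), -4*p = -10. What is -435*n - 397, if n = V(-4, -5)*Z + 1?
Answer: -832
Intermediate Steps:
p = 5/2 (p = -¼*(-10) = 5/2 ≈ 2.5000)
V(B, d) = -8*d
Z = 0 (Z = -2 + ((1 - 1) + 5)/(5/2) = -2 + (0 + 5)*(⅖) = -2 + 5*(⅖) = -2 + 2 = 0)
n = 1 (n = -8*(-5)*0 + 1 = 40*0 + 1 = 0 + 1 = 1)
-435*n - 397 = -435*1 - 397 = -435 - 397 = -832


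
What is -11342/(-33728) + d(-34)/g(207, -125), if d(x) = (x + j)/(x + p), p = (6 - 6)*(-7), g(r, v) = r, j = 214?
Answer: 7089/22816 ≈ 0.31070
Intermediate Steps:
p = 0 (p = 0*(-7) = 0)
d(x) = (214 + x)/x (d(x) = (x + 214)/(x + 0) = (214 + x)/x)
-11342/(-33728) + d(-34)/g(207, -125) = -11342/(-33728) + ((214 - 34)/(-34))/207 = -11342*(-1/33728) - 1/34*180*(1/207) = 5671/16864 - 90/17*1/207 = 5671/16864 - 10/391 = 7089/22816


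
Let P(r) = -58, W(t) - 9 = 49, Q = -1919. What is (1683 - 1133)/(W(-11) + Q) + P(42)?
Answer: -108488/1861 ≈ -58.296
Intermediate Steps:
W(t) = 58 (W(t) = 9 + 49 = 58)
(1683 - 1133)/(W(-11) + Q) + P(42) = (1683 - 1133)/(58 - 1919) - 58 = 550/(-1861) - 58 = 550*(-1/1861) - 58 = -550/1861 - 58 = -108488/1861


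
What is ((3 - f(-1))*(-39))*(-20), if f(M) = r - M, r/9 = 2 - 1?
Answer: -5460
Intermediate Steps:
r = 9 (r = 9*(2 - 1) = 9*1 = 9)
f(M) = 9 - M
((3 - f(-1))*(-39))*(-20) = ((3 - (9 - 1*(-1)))*(-39))*(-20) = ((3 - (9 + 1))*(-39))*(-20) = ((3 - 1*10)*(-39))*(-20) = ((3 - 10)*(-39))*(-20) = -7*(-39)*(-20) = 273*(-20) = -5460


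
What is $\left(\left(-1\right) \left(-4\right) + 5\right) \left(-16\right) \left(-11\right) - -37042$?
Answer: $38626$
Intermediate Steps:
$\left(\left(-1\right) \left(-4\right) + 5\right) \left(-16\right) \left(-11\right) - -37042 = \left(4 + 5\right) \left(-16\right) \left(-11\right) + 37042 = 9 \left(-16\right) \left(-11\right) + 37042 = \left(-144\right) \left(-11\right) + 37042 = 1584 + 37042 = 38626$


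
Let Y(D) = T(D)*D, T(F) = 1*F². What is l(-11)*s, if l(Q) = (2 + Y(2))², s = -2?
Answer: -200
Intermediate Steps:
T(F) = F²
Y(D) = D³ (Y(D) = D²*D = D³)
l(Q) = 100 (l(Q) = (2 + 2³)² = (2 + 8)² = 10² = 100)
l(-11)*s = 100*(-2) = -200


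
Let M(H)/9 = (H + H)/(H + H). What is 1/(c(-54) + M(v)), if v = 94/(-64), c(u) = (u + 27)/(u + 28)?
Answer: 26/261 ≈ 0.099617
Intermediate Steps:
c(u) = (27 + u)/(28 + u)
v = -47/32 (v = 94*(-1/64) = -47/32 ≈ -1.4688)
M(H) = 9 (M(H) = 9*((H + H)/(H + H)) = 9*((2*H)/((2*H))) = 9*((2*H)*(1/(2*H))) = 9*1 = 9)
1/(c(-54) + M(v)) = 1/((27 - 54)/(28 - 54) + 9) = 1/(-27/(-26) + 9) = 1/(-1/26*(-27) + 9) = 1/(27/26 + 9) = 1/(261/26) = 26/261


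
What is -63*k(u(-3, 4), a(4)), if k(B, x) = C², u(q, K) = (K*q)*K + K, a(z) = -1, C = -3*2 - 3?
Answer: -5103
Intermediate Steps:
C = -9 (C = -6 - 3 = -9)
u(q, K) = K + q*K² (u(q, K) = q*K² + K = K + q*K²)
k(B, x) = 81 (k(B, x) = (-9)² = 81)
-63*k(u(-3, 4), a(4)) = -63*81 = -5103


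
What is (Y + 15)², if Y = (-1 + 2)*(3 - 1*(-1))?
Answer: 361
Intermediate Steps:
Y = 4 (Y = 1*(3 + 1) = 1*4 = 4)
(Y + 15)² = (4 + 15)² = 19² = 361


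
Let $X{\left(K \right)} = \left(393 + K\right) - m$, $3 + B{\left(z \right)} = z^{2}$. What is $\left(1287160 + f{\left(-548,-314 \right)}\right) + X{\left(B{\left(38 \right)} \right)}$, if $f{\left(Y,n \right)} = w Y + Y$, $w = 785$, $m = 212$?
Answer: $858054$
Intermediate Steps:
$B{\left(z \right)} = -3 + z^{2}$
$X{\left(K \right)} = 181 + K$ ($X{\left(K \right)} = \left(393 + K\right) - 212 = 181 + K$)
$f{\left(Y,n \right)} = 786 Y$ ($f{\left(Y,n \right)} = 785 Y + Y = 786 Y$)
$\left(1287160 + f{\left(-548,-314 \right)}\right) + X{\left(B{\left(38 \right)} \right)} = \left(1287160 + 786 \left(-548\right)\right) + \left(181 - \left(3 - 38^{2}\right)\right) = \left(1287160 - 430728\right) + \left(181 + \left(-3 + 1444\right)\right) = 856432 + \left(181 + 1441\right) = 856432 + 1622 = 858054$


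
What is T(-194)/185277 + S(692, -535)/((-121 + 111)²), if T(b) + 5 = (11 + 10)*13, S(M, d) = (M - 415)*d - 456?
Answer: -27541584527/18527700 ≈ -1486.5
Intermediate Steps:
S(M, d) = -456 + d*(-415 + M) (S(M, d) = (-415 + M)*d - 456 = d*(-415 + M) - 456 = -456 + d*(-415 + M))
T(b) = 268 (T(b) = -5 + (11 + 10)*13 = -5 + 21*13 = -5 + 273 = 268)
T(-194)/185277 + S(692, -535)/((-121 + 111)²) = 268/185277 + (-456 - 415*(-535) + 692*(-535))/((-121 + 111)²) = 268*(1/185277) + (-456 + 222025 - 370220)/((-10)²) = 268/185277 - 148651/100 = -27541584527/18527700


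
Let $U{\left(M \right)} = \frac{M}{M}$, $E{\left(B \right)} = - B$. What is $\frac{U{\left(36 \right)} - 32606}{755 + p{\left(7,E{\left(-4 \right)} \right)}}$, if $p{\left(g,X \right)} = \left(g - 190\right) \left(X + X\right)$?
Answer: $\frac{32605}{709} \approx 45.987$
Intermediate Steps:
$U{\left(M \right)} = 1$
$p{\left(g,X \right)} = 2 X \left(-190 + g\right)$ ($p{\left(g,X \right)} = \left(-190 + g\right) 2 X = 2 X \left(-190 + g\right)$)
$\frac{U{\left(36 \right)} - 32606}{755 + p{\left(7,E{\left(-4 \right)} \right)}} = \frac{1 - 32606}{755 + 2 \left(\left(-1\right) \left(-4\right)\right) \left(-190 + 7\right)} = - \frac{32605}{755 + 2 \cdot 4 \left(-183\right)} = - \frac{32605}{755 - 1464} = - \frac{32605}{-709} = \left(-32605\right) \left(- \frac{1}{709}\right) = \frac{32605}{709}$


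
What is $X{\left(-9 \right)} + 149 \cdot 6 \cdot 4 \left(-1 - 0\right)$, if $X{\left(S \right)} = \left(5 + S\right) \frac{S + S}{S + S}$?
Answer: $-3580$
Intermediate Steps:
$X{\left(S \right)} = 5 + S$ ($X{\left(S \right)} = \left(5 + S\right) \frac{2 S}{2 S} = \left(5 + S\right) 2 S \frac{1}{2 S} = \left(5 + S\right) 1 = 5 + S$)
$X{\left(-9 \right)} + 149 \cdot 6 \cdot 4 \left(-1 - 0\right) = \left(5 - 9\right) + 149 \cdot 6 \cdot 4 \left(-1 - 0\right) = -4 + 149 \cdot 24 \left(-1 + 0\right) = -4 + 149 \cdot 24 \left(-1\right) = -4 + 149 \left(-24\right) = -4 - 3576 = -3580$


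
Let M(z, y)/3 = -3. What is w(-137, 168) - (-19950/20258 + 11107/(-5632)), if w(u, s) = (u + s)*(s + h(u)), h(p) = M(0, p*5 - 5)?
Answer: 40193002645/8149504 ≈ 4932.0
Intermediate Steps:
M(z, y) = -9 (M(z, y) = 3*(-3) = -9)
h(p) = -9
w(u, s) = (-9 + s)*(s + u) (w(u, s) = (u + s)*(s - 9) = (s + u)*(-9 + s) = (-9 + s)*(s + u))
w(-137, 168) - (-19950/20258 + 11107/(-5632)) = (168² - 9*168 - 9*(-137) + 168*(-137)) - (-19950/20258 + 11107/(-5632)) = (28224 - 1512 + 1233 - 23016) - (-19950*1/20258 + 11107*(-1/5632)) = 4929 - (-1425/1447 - 11107/5632) = 4929 - 1*(-24097429/8149504) = 4929 + 24097429/8149504 = 40193002645/8149504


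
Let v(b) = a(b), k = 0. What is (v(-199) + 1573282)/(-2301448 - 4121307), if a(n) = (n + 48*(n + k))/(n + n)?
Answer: -3146613/12845510 ≈ -0.24496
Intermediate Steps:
a(n) = 49/2 (a(n) = (n + 48*(n + 0))/(n + n) = (n + 48*n)/((2*n)) = (49*n)*(1/(2*n)) = 49/2)
v(b) = 49/2
(v(-199) + 1573282)/(-2301448 - 4121307) = (49/2 + 1573282)/(-2301448 - 4121307) = (3146613/2)/(-6422755) = (3146613/2)*(-1/6422755) = -3146613/12845510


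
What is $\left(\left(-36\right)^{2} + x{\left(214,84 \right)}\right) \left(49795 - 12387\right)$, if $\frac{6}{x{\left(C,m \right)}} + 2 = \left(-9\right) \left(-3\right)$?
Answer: $\frac{1212243648}{25} \approx 4.849 \cdot 10^{7}$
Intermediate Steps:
$x{\left(C,m \right)} = \frac{6}{25}$ ($x{\left(C,m \right)} = \frac{6}{-2 - -27} = \frac{6}{-2 + 27} = \frac{6}{25}$)
$\left(\left(-36\right)^{2} + x{\left(214,84 \right)}\right) \left(49795 - 12387\right) = \left(\left(-36\right)^{2} + \frac{6}{25}\right) \left(49795 - 12387\right) = \left(1296 + \frac{6}{25}\right) 37408 = \frac{32406}{25} \cdot 37408 = \frac{1212243648}{25}$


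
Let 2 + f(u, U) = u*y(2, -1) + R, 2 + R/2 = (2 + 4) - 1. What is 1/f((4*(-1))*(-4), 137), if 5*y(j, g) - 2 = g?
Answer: 5/36 ≈ 0.13889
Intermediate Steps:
R = 6 (R = -4 + 2*((2 + 4) - 1) = -4 + 2*(6 - 1) = -4 + 2*5 = -4 + 10 = 6)
y(j, g) = ⅖ + g/5
f(u, U) = 4 + u/5 (f(u, U) = -2 + (u*(⅖ + (⅕)*(-1)) + 6) = -2 + (u*(⅖ - ⅕) + 6) = -2 + (u*(⅕) + 6) = -2 + (u/5 + 6) = -2 + (6 + u/5) = 4 + u/5)
1/f((4*(-1))*(-4), 137) = 1/(4 + ((4*(-1))*(-4))/5) = 1/(4 + (-4*(-4))/5) = 1/(4 + (⅕)*16) = 1/(4 + 16/5) = 1/(36/5) = 5/36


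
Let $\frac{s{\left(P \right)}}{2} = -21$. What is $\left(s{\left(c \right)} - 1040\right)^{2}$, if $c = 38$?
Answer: $1170724$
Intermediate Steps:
$s{\left(P \right)} = -42$ ($s{\left(P \right)} = 2 \left(-21\right) = -42$)
$\left(s{\left(c \right)} - 1040\right)^{2} = \left(-42 - 1040\right)^{2} = \left(-1082\right)^{2} = 1170724$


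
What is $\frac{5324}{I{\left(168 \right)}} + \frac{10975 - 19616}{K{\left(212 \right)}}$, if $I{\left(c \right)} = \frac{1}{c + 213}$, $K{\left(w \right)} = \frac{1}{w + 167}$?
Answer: $-1246495$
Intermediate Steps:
$K{\left(w \right)} = \frac{1}{167 + w}$
$I{\left(c \right)} = \frac{1}{213 + c}$
$\frac{5324}{I{\left(168 \right)}} + \frac{10975 - 19616}{K{\left(212 \right)}} = \frac{5324}{\frac{1}{213 + 168}} + \frac{10975 - 19616}{\frac{1}{167 + 212}} = \frac{5324}{\frac{1}{381}} + \frac{10975 - 19616}{\frac{1}{379}} = 5324 \frac{1}{\frac{1}{381}} - 8641 \frac{1}{\frac{1}{379}} = 5324 \cdot 381 - 3274939 = 2028444 - 3274939 = -1246495$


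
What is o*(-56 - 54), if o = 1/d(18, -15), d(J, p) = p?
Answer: 22/3 ≈ 7.3333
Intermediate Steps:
o = -1/15 (o = 1/(-15) = -1/15 ≈ -0.066667)
o*(-56 - 54) = -(-56 - 54)/15 = -1/15*(-110) = 22/3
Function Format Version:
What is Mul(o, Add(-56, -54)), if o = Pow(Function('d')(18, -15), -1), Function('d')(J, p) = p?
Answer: Rational(22, 3) ≈ 7.3333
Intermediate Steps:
o = Rational(-1, 15) (o = Pow(-15, -1) = Rational(-1, 15) ≈ -0.066667)
Mul(o, Add(-56, -54)) = Mul(Rational(-1, 15), Add(-56, -54)) = Mul(Rational(-1, 15), -110) = Rational(22, 3)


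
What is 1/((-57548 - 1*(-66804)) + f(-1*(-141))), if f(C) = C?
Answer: 1/9397 ≈ 0.00010642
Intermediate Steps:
1/((-57548 - 1*(-66804)) + f(-1*(-141))) = 1/((-57548 - 1*(-66804)) - 1*(-141)) = 1/((-57548 + 66804) + 141) = 1/(9256 + 141) = 1/9397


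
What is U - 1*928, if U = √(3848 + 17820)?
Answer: -928 + 2*√5417 ≈ -780.80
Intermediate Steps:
U = 2*√5417 (U = √21668 = 2*√5417 ≈ 147.20)
U - 1*928 = 2*√5417 - 1*928 = 2*√5417 - 928 = -928 + 2*√5417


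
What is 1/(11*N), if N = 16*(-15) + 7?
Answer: -1/2563 ≈ -0.00039017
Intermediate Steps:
N = -233 (N = -240 + 7 = -233)
1/(11*N) = 1/(11*(-233)) = 1/(-2563) = -1/2563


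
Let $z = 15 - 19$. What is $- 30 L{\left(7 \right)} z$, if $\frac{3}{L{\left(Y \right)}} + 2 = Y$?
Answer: $72$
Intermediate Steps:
$L{\left(Y \right)} = \frac{3}{-2 + Y}$
$z = -4$
$- 30 L{\left(7 \right)} z = - 30 \frac{3}{-2 + 7} \left(-4\right) = - 30 \cdot \frac{3}{5} \left(-4\right) = - 30 \cdot 3 \cdot \frac{1}{5} \left(-4\right) = \left(-30\right) \frac{3}{5} \left(-4\right) = \left(-18\right) \left(-4\right) = 72$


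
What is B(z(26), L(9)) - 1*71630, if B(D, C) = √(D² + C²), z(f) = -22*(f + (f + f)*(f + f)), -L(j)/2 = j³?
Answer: -71630 + 6*√100259149 ≈ -11552.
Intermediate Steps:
L(j) = -2*j³
z(f) = -88*f² - 22*f (z(f) = -22*(f + (2*f)*(2*f)) = -22*(f + 4*f²) = -88*f² - 22*f)
B(D, C) = √(C² + D²)
B(z(26), L(9)) - 1*71630 = √((-2*9³)² + (-22*26*(1 + 4*26))²) - 1*71630 = √((-2*729)² + (-22*26*(1 + 104))²) - 71630 = √((-1458)² + (-22*26*105)²) - 71630 = √(2125764 + (-60060)²) - 71630 = √(2125764 + 3607203600) - 71630 = √3609329364 - 71630 = 6*√100259149 - 71630 = -71630 + 6*√100259149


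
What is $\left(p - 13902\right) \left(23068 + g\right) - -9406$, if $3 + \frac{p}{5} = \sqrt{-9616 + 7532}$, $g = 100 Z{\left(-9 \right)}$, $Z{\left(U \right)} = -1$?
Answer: $-319636250 + 229680 i \sqrt{521} \approx -3.1964 \cdot 10^{8} + 5.2425 \cdot 10^{6} i$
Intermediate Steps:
$g = -100$ ($g = 100 \left(-1\right) = -100$)
$p = -15 + 10 i \sqrt{521}$ ($p = -15 + 5 \sqrt{-9616 + 7532} = -15 + 5 \sqrt{-2084} = -15 + 5 \cdot 2 i \sqrt{521} = -15 + 10 i \sqrt{521} \approx -15.0 + 228.25 i$)
$\left(p - 13902\right) \left(23068 + g\right) - -9406 = \left(\left(-15 + 10 i \sqrt{521}\right) - 13902\right) \left(23068 - 100\right) - -9406 = \left(-13917 + 10 i \sqrt{521}\right) 22968 + 9406 = \left(-319645656 + 229680 i \sqrt{521}\right) + 9406 = -319636250 + 229680 i \sqrt{521}$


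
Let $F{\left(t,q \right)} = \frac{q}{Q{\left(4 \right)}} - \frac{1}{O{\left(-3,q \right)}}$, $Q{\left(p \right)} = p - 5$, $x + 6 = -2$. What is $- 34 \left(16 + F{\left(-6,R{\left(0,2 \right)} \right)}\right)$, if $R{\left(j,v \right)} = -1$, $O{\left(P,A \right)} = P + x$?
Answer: $- \frac{6392}{11} \approx -581.09$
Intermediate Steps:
$x = -8$ ($x = -6 - 2 = -8$)
$O{\left(P,A \right)} = -8 + P$ ($O{\left(P,A \right)} = P - 8 = -8 + P$)
$Q{\left(p \right)} = -5 + p$ ($Q{\left(p \right)} = p - 5 = -5 + p$)
$F{\left(t,q \right)} = \frac{1}{11} - q$ ($F{\left(t,q \right)} = \frac{q}{-5 + 4} - \frac{1}{-8 - 3} = \frac{q}{-1} - \frac{1}{-11} = q \left(-1\right) - - \frac{1}{11} = - q + \frac{1}{11} = \frac{1}{11} - q$)
$- 34 \left(16 + F{\left(-6,R{\left(0,2 \right)} \right)}\right) = - 34 \left(16 + \left(\frac{1}{11} - -1\right)\right) = - 34 \left(16 + \left(\frac{1}{11} + 1\right)\right) = - 34 \left(16 + \frac{12}{11}\right) = \left(-34\right) \frac{188}{11} = - \frac{6392}{11}$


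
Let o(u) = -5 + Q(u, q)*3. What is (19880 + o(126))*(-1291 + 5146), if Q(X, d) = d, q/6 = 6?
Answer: 77034465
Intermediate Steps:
q = 36 (q = 6*6 = 36)
o(u) = 103 (o(u) = -5 + 36*3 = -5 + 108 = 103)
(19880 + o(126))*(-1291 + 5146) = (19880 + 103)*(-1291 + 5146) = 19983*3855 = 77034465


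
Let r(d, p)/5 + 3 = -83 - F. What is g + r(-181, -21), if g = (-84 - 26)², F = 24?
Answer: 11550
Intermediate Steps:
r(d, p) = -550 (r(d, p) = -15 + 5*(-83 - 1*24) = -15 + 5*(-83 - 24) = -15 + 5*(-107) = -15 - 535 = -550)
g = 12100 (g = (-110)² = 12100)
g + r(-181, -21) = 12100 - 550 = 11550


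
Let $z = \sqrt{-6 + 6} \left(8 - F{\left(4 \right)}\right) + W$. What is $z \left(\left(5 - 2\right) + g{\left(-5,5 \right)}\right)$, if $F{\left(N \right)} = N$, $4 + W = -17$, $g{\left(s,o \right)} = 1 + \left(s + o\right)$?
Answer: $-84$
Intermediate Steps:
$g{\left(s,o \right)} = 1 + o + s$ ($g{\left(s,o \right)} = 1 + \left(o + s\right) = 1 + o + s$)
$W = -21$ ($W = -4 - 17 = -21$)
$z = -21$ ($z = \sqrt{-6 + 6} \left(8 - 4\right) - 21 = \sqrt{0} \left(8 - 4\right) - 21 = 0 \cdot 4 - 21 = 0 - 21 = -21$)
$z \left(\left(5 - 2\right) + g{\left(-5,5 \right)}\right) = - 21 \left(\left(5 - 2\right) + \left(1 + 5 - 5\right)\right) = - 21 \left(3 + 1\right) = \left(-21\right) 4 = -84$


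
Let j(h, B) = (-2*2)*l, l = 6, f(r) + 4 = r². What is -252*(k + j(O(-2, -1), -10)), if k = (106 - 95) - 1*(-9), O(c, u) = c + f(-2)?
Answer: 1008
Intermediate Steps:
f(r) = -4 + r²
O(c, u) = c (O(c, u) = c + (-4 + (-2)²) = c + (-4 + 4) = c + 0 = c)
j(h, B) = -24 (j(h, B) = -2*2*6 = -4*6 = -24)
k = 20 (k = 11 + 9 = 20)
-252*(k + j(O(-2, -1), -10)) = -252*(20 - 24) = -252*(-4) = 1008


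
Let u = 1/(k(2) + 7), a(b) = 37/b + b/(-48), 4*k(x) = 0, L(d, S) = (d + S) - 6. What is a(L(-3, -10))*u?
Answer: -1415/6384 ≈ -0.22165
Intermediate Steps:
L(d, S) = -6 + S + d (L(d, S) = (S + d) - 6 = -6 + S + d)
k(x) = 0 (k(x) = (¼)*0 = 0)
a(b) = 37/b - b/48 (a(b) = 37/b + b*(-1/48) = 37/b - b/48)
u = ⅐ (u = 1/(0 + 7) = 1/7 = ⅐ ≈ 0.14286)
a(L(-3, -10))*u = (37/(-6 - 10 - 3) - (-6 - 10 - 3)/48)*(⅐) = (37/(-19) - 1/48*(-19))*(⅐) = (37*(-1/19) + 19/48)*(⅐) = (-37/19 + 19/48)*(⅐) = -1415/912*⅐ = -1415/6384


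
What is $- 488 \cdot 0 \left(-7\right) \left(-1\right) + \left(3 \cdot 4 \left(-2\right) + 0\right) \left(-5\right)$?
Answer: $120$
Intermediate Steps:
$- 488 \cdot 0 \left(-7\right) \left(-1\right) + \left(3 \cdot 4 \left(-2\right) + 0\right) \left(-5\right) = - 488 \cdot 0 \left(-1\right) + \left(12 \left(-2\right) + 0\right) \left(-5\right) = \left(-488\right) 0 + \left(-24 + 0\right) \left(-5\right) = 0 - -120 = 0 + 120 = 120$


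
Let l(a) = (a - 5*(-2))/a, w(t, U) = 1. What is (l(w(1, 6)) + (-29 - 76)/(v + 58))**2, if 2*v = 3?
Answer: 24649/289 ≈ 85.291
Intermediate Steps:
v = 3/2 (v = (1/2)*3 = 3/2 ≈ 1.5000)
l(a) = (10 + a)/a (l(a) = (a + 10)/a = (10 + a)/a)
(l(w(1, 6)) + (-29 - 76)/(v + 58))**2 = ((10 + 1)/1 + (-29 - 76)/(3/2 + 58))**2 = (1*11 - 105/119/2)**2 = (11 - 105*2/119)**2 = (11 - 30/17)**2 = (157/17)**2 = 24649/289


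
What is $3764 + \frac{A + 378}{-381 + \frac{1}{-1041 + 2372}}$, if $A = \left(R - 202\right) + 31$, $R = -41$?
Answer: $\frac{954270547}{253555} \approx 3763.6$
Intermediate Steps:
$A = -212$ ($A = \left(-41 - 202\right) + 31 = -243 + 31 = -212$)
$3764 + \frac{A + 378}{-381 + \frac{1}{-1041 + 2372}} = 3764 + \frac{-212 + 378}{-381 + \frac{1}{-1041 + 2372}} = 3764 + \frac{166}{-381 + \frac{1}{1331}} = 3764 + \frac{166}{- \frac{507110}{1331}} = 3764 + 166 \left(- \frac{1331}{507110}\right) = 3764 - \frac{110473}{253555} = \frac{954270547}{253555}$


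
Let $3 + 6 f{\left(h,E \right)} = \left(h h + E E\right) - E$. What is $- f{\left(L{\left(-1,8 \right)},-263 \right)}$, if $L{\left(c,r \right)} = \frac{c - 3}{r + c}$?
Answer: $- \frac{3402037}{294} \approx -11572.0$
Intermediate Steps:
$L{\left(c,r \right)} = \frac{-3 + c}{c + r}$
$f{\left(h,E \right)} = - \frac{1}{2} - \frac{E}{6} + \frac{E^{2}}{6} + \frac{h^{2}}{6}$ ($f{\left(h,E \right)} = - \frac{1}{2} + \frac{\left(h h + E E\right) - E}{6} = - \frac{1}{2} + \frac{\left(h^{2} + E^{2}\right) - E}{6} = - \frac{1}{2} + \frac{\left(E^{2} + h^{2}\right) - E}{6} = - \frac{1}{2} + \frac{E^{2} + h^{2} - E}{6} = - \frac{1}{2} + \left(- \frac{E}{6} + \frac{E^{2}}{6} + \frac{h^{2}}{6}\right) = - \frac{1}{2} - \frac{E}{6} + \frac{E^{2}}{6} + \frac{h^{2}}{6}$)
$- f{\left(L{\left(-1,8 \right)},-263 \right)} = - (- \frac{1}{2} - - \frac{263}{6} + \frac{\left(-263\right)^{2}}{6} + \frac{\left(\frac{-3 - 1}{-1 + 8}\right)^{2}}{6}) = - (- \frac{1}{2} + \frac{263}{6} + \frac{1}{6} \cdot 69169 + \frac{\left(\frac{1}{7} \left(-4\right)\right)^{2}}{6}) = - (- \frac{1}{2} + \frac{263}{6} + \frac{69169}{6} + \frac{\left(\frac{1}{7} \left(-4\right)\right)^{2}}{6}) = - (- \frac{1}{2} + \frac{263}{6} + \frac{69169}{6} + \frac{\left(- \frac{4}{7}\right)^{2}}{6}) = - (- \frac{1}{2} + \frac{263}{6} + \frac{69169}{6} + \frac{1}{6} \cdot \frac{16}{49}) = - (- \frac{1}{2} + \frac{263}{6} + \frac{69169}{6} + \frac{8}{147}) = \left(-1\right) \frac{3402037}{294} = - \frac{3402037}{294}$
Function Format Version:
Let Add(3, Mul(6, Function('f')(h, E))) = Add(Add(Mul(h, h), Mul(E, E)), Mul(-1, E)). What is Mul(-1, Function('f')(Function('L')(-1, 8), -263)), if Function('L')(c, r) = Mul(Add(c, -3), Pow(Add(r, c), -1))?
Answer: Rational(-3402037, 294) ≈ -11572.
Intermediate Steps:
Function('L')(c, r) = Mul(Pow(Add(c, r), -1), Add(-3, c)) (Function('L')(c, r) = Mul(Add(-3, c), Pow(Add(c, r), -1)) = Mul(Pow(Add(c, r), -1), Add(-3, c)))
Function('f')(h, E) = Add(Rational(-1, 2), Mul(Rational(-1, 6), E), Mul(Rational(1, 6), Pow(E, 2)), Mul(Rational(1, 6), Pow(h, 2))) (Function('f')(h, E) = Add(Rational(-1, 2), Mul(Rational(1, 6), Add(Add(Mul(h, h), Mul(E, E)), Mul(-1, E)))) = Add(Rational(-1, 2), Mul(Rational(1, 6), Add(Add(Pow(h, 2), Pow(E, 2)), Mul(-1, E)))) = Add(Rational(-1, 2), Mul(Rational(1, 6), Add(Add(Pow(E, 2), Pow(h, 2)), Mul(-1, E)))) = Add(Rational(-1, 2), Mul(Rational(1, 6), Add(Pow(E, 2), Pow(h, 2), Mul(-1, E)))) = Add(Rational(-1, 2), Add(Mul(Rational(-1, 6), E), Mul(Rational(1, 6), Pow(E, 2)), Mul(Rational(1, 6), Pow(h, 2)))) = Add(Rational(-1, 2), Mul(Rational(-1, 6), E), Mul(Rational(1, 6), Pow(E, 2)), Mul(Rational(1, 6), Pow(h, 2))))
Mul(-1, Function('f')(Function('L')(-1, 8), -263)) = Mul(-1, Add(Rational(-1, 2), Mul(Rational(-1, 6), -263), Mul(Rational(1, 6), Pow(-263, 2)), Mul(Rational(1, 6), Pow(Mul(Pow(Add(-1, 8), -1), Add(-3, -1)), 2)))) = Mul(-1, Add(Rational(-1, 2), Rational(263, 6), Mul(Rational(1, 6), 69169), Mul(Rational(1, 6), Pow(Mul(Pow(7, -1), -4), 2)))) = Mul(-1, Add(Rational(-1, 2), Rational(263, 6), Rational(69169, 6), Mul(Rational(1, 6), Pow(Mul(Rational(1, 7), -4), 2)))) = Mul(-1, Add(Rational(-1, 2), Rational(263, 6), Rational(69169, 6), Mul(Rational(1, 6), Pow(Rational(-4, 7), 2)))) = Mul(-1, Add(Rational(-1, 2), Rational(263, 6), Rational(69169, 6), Mul(Rational(1, 6), Rational(16, 49)))) = Mul(-1, Add(Rational(-1, 2), Rational(263, 6), Rational(69169, 6), Rational(8, 147))) = Mul(-1, Rational(3402037, 294)) = Rational(-3402037, 294)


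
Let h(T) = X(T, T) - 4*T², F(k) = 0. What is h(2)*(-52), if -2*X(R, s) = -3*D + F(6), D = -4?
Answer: 1144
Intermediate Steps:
X(R, s) = -6 (X(R, s) = -(-3*(-4) + 0)/2 = -(12 + 0)/2 = -½*12 = -6)
h(T) = -6 - 4*T²
h(2)*(-52) = (-6 - 4*2²)*(-52) = (-6 - 4*4)*(-52) = (-6 - 16)*(-52) = -22*(-52) = 1144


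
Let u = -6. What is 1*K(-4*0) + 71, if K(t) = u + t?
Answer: 65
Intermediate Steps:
K(t) = -6 + t
1*K(-4*0) + 71 = 1*(-6 - 4*0) + 71 = 1*(-6 + 0) + 71 = 1*(-6) + 71 = -6 + 71 = 65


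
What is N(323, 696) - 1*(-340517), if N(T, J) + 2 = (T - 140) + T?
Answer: 341021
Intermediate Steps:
N(T, J) = -142 + 2*T (N(T, J) = -2 + ((T - 140) + T) = -2 + ((-140 + T) + T) = -2 + (-140 + 2*T) = -142 + 2*T)
N(323, 696) - 1*(-340517) = (-142 + 2*323) - 1*(-340517) = (-142 + 646) + 340517 = 504 + 340517 = 341021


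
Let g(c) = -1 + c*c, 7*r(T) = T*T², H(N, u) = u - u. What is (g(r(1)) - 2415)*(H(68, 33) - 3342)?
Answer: 395635986/49 ≈ 8.0742e+6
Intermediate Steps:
H(N, u) = 0
r(T) = T³/7 (r(T) = (T*T²)/7 = T³/7)
g(c) = -1 + c²
(g(r(1)) - 2415)*(H(68, 33) - 3342) = ((-1 + ((⅐)*1³)²) - 2415)*(0 - 3342) = ((-1 + ((⅐)*1)²) - 2415)*(-3342) = ((-1 + (⅐)²) - 2415)*(-3342) = ((-1 + 1/49) - 2415)*(-3342) = (-48/49 - 2415)*(-3342) = -118383/49*(-3342) = 395635986/49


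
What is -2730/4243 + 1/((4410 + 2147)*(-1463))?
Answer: -26188596673/40702636513 ≈ -0.64341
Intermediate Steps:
-2730/4243 + 1/((4410 + 2147)*(-1463)) = -2730*1/4243 - 1/1463/6557 = -2730/4243 + (1/6557)*(-1/1463) = -2730/4243 - 1/9592891 = -26188596673/40702636513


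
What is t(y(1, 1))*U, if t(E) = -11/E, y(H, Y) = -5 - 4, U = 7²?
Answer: 539/9 ≈ 59.889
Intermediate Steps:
U = 49
y(H, Y) = -9
t(y(1, 1))*U = -11/(-9)*49 = -11*(-⅑)*49 = (11/9)*49 = 539/9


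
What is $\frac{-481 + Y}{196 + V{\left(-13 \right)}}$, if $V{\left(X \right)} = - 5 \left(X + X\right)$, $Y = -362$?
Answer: $- \frac{843}{326} \approx -2.5859$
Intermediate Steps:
$V{\left(X \right)} = - 10 X$ ($V{\left(X \right)} = - 5 \cdot 2 X = - 10 X$)
$\frac{-481 + Y}{196 + V{\left(-13 \right)}} = \frac{-481 - 362}{196 - -130} = - \frac{843}{196 + 130} = - \frac{843}{326}$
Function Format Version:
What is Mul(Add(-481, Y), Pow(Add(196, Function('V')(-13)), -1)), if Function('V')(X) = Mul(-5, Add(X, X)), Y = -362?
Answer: Rational(-843, 326) ≈ -2.5859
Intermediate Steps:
Function('V')(X) = Mul(-10, X) (Function('V')(X) = Mul(-5, Mul(2, X)) = Mul(-10, X))
Mul(Add(-481, Y), Pow(Add(196, Function('V')(-13)), -1)) = Mul(Add(-481, -362), Pow(Add(196, Mul(-10, -13)), -1)) = Mul(-843, Pow(Add(196, 130), -1)) = Mul(-843, Pow(326, -1)) = Mul(-843, Rational(1, 326)) = Rational(-843, 326)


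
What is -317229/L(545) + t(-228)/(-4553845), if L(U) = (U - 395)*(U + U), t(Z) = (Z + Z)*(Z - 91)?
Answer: -97893003967/49636910500 ≈ -1.9722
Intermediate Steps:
t(Z) = 2*Z*(-91 + Z) (t(Z) = (2*Z)*(-91 + Z) = 2*Z*(-91 + Z))
L(U) = 2*U*(-395 + U) (L(U) = (-395 + U)*(2*U) = 2*U*(-395 + U))
-317229/L(545) + t(-228)/(-4553845) = -317229*1/(1090*(-395 + 545)) + (2*(-228)*(-91 - 228))/(-4553845) = -317229/(2*545*150) + (2*(-228)*(-319))*(-1/4553845) = -317229/163500 + 145464*(-1/4553845) = -317229*1/163500 - 145464/4553845 = -105743/54500 - 145464/4553845 = -97893003967/49636910500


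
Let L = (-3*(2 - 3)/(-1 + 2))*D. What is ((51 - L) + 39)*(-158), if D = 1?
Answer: -13746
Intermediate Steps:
L = 3 (L = -3*(2 - 3)/(-1 + 2)*1 = -(-3)/1*1 = -(-3)*1 = -3*(-1)*1 = 3*1 = 3)
((51 - L) + 39)*(-158) = ((51 - 1*3) + 39)*(-158) = ((51 - 3) + 39)*(-158) = (48 + 39)*(-158) = 87*(-158) = -13746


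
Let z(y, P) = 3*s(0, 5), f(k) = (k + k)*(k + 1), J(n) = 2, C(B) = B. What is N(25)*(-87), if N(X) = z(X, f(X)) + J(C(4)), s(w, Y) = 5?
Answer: -1479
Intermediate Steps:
f(k) = 2*k*(1 + k) (f(k) = (2*k)*(1 + k) = 2*k*(1 + k))
z(y, P) = 15 (z(y, P) = 3*5 = 15)
N(X) = 17 (N(X) = 15 + 2 = 17)
N(25)*(-87) = 17*(-87) = -1479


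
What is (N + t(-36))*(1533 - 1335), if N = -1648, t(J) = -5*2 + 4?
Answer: -327492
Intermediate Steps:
t(J) = -6 (t(J) = -10 + 4 = -6)
(N + t(-36))*(1533 - 1335) = (-1648 - 6)*(1533 - 1335) = -1654*198 = -327492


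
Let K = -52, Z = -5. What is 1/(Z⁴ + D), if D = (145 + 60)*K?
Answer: -1/10035 ≈ -9.9651e-5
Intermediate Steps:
D = -10660 (D = (145 + 60)*(-52) = 205*(-52) = -10660)
1/(Z⁴ + D) = 1/((-5)⁴ - 10660) = 1/(625 - 10660) = 1/(-10035) = -1/10035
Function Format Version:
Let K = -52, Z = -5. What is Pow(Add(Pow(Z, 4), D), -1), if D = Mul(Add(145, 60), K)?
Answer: Rational(-1, 10035) ≈ -9.9651e-5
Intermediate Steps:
D = -10660 (D = Mul(Add(145, 60), -52) = Mul(205, -52) = -10660)
Pow(Add(Pow(Z, 4), D), -1) = Pow(Add(Pow(-5, 4), -10660), -1) = Pow(Add(625, -10660), -1) = Pow(-10035, -1) = Rational(-1, 10035)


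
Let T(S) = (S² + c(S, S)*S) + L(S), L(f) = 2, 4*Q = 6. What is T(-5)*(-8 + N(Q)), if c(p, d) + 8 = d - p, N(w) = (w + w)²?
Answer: 67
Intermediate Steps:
Q = 3/2 (Q = (¼)*6 = 3/2 ≈ 1.5000)
N(w) = 4*w² (N(w) = (2*w)² = 4*w²)
c(p, d) = -8 + d - p (c(p, d) = -8 + (d - p) = -8 + d - p)
T(S) = 2 + S² - 8*S (T(S) = (S² + (-8 + S - S)*S) + 2 = (S² - 8*S) + 2 = 2 + S² - 8*S)
T(-5)*(-8 + N(Q)) = (2 + (-5)² - 8*(-5))*(-8 + 4*(3/2)²) = (2 + 25 + 40)*(-8 + 4*(9/4)) = 67*(-8 + 9) = 67*1 = 67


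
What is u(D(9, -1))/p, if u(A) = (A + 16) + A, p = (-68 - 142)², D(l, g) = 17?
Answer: 1/882 ≈ 0.0011338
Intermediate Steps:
p = 44100 (p = (-210)² = 44100)
u(A) = 16 + 2*A (u(A) = (16 + A) + A = 16 + 2*A)
u(D(9, -1))/p = (16 + 2*17)/44100 = (16 + 34)*(1/44100) = 50*(1/44100) = 1/882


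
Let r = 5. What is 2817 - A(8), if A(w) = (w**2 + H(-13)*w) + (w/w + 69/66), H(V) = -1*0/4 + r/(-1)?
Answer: 61401/22 ≈ 2791.0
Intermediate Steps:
H(V) = -5 (H(V) = -1*0/4 + 5/(-1) = 0*(1/4) + 5*(-1) = 0 - 5 = -5)
A(w) = 45/22 + w**2 - 5*w (A(w) = (w**2 - 5*w) + (w/w + 69/66) = (w**2 - 5*w) + (1 + 69*(1/66)) = (w**2 - 5*w) + (1 + 23/22) = (w**2 - 5*w) + 45/22 = 45/22 + w**2 - 5*w)
2817 - A(8) = 2817 - (45/22 + 8**2 - 5*8) = 2817 - (45/22 + 64 - 40) = 2817 - 1*573/22 = 2817 - 573/22 = 61401/22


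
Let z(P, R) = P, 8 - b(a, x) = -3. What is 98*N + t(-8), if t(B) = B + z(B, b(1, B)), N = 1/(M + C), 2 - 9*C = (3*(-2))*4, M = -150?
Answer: -11033/662 ≈ -16.666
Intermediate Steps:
b(a, x) = 11 (b(a, x) = 8 - 1*(-3) = 8 + 3 = 11)
C = 26/9 (C = 2/9 - 3*(-2)*4/9 = 2/9 - (-2)*4/3 = 2/9 - ⅑*(-24) = 2/9 + 8/3 = 26/9 ≈ 2.8889)
N = -9/1324 (N = 1/(-150 + 26/9) = 1/(-1324/9) = -9/1324 ≈ -0.0067976)
t(B) = 2*B (t(B) = B + B = 2*B)
98*N + t(-8) = 98*(-9/1324) + 2*(-8) = -441/662 - 16 = -11033/662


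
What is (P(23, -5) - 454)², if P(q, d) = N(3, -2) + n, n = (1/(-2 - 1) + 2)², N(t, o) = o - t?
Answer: 16859236/81 ≈ 2.0814e+5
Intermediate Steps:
n = 25/9 (n = (1/(-3) + 2)² = (-⅓ + 2)² = (5/3)² = 25/9 ≈ 2.7778)
P(q, d) = -20/9 (P(q, d) = (-2 - 1*3) + 25/9 = (-2 - 3) + 25/9 = -5 + 25/9 = -20/9)
(P(23, -5) - 454)² = (-20/9 - 454)² = (-4106/9)² = 16859236/81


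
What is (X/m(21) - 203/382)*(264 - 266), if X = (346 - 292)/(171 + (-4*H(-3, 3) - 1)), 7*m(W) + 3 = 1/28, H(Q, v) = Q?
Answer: 507829/206089 ≈ 2.4641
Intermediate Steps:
m(W) = -83/196 (m(W) = -3/7 + (1/7)/28 = -3/7 + (1/7)*(1/28) = -3/7 + 1/196 = -83/196)
X = 27/91 (X = (346 - 292)/(171 + (-4*(-3) - 1)) = 54/(171 + (12 - 1)) = 54/(171 + 11) = 54/182 = 54*(1/182) = 27/91 ≈ 0.29670)
(X/m(21) - 203/382)*(264 - 266) = (27/(91*(-83/196)) - 203/382)*(264 - 266) = ((27/91)*(-196/83) - 203*1/382)*(-2) = (-756/1079 - 203/382)*(-2) = -507829/412178*(-2) = 507829/206089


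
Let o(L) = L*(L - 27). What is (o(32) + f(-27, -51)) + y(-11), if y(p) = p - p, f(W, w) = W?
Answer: 133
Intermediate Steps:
o(L) = L*(-27 + L)
y(p) = 0
(o(32) + f(-27, -51)) + y(-11) = (32*(-27 + 32) - 27) + 0 = (32*5 - 27) + 0 = (160 - 27) + 0 = 133 + 0 = 133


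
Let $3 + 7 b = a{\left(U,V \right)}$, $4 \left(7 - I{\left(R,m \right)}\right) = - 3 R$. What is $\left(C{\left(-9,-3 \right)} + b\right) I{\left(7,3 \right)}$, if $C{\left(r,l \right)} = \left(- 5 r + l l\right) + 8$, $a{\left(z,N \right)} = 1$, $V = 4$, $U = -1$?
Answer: $756$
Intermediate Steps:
$I{\left(R,m \right)} = 7 + \frac{3 R}{4}$ ($I{\left(R,m \right)} = 7 - \frac{\left(-3\right) R}{4} = 7 + \frac{3 R}{4}$)
$C{\left(r,l \right)} = 8 + l^{2} - 5 r$ ($C{\left(r,l \right)} = \left(- 5 r + l^{2}\right) + 8 = \left(l^{2} - 5 r\right) + 8 = 8 + l^{2} - 5 r$)
$b = - \frac{2}{7}$ ($b = - \frac{3}{7} + \frac{1}{7} \cdot 1 = - \frac{3}{7} + \frac{1}{7} = - \frac{2}{7} \approx -0.28571$)
$\left(C{\left(-9,-3 \right)} + b\right) I{\left(7,3 \right)} = \left(\left(8 + \left(-3\right)^{2} - -45\right) - \frac{2}{7}\right) \left(7 + \frac{3}{4} \cdot 7\right) = \left(\left(8 + 9 + 45\right) - \frac{2}{7}\right) \left(7 + \frac{21}{4}\right) = \left(62 - \frac{2}{7}\right) \frac{49}{4} = \frac{432}{7} \cdot \frac{49}{4} = 756$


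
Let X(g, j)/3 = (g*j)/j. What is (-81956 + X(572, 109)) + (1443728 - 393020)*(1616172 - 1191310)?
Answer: 446405822056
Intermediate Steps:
X(g, j) = 3*g (X(g, j) = 3*((g*j)/j) = 3*g)
(-81956 + X(572, 109)) + (1443728 - 393020)*(1616172 - 1191310) = (-81956 + 3*572) + (1443728 - 393020)*(1616172 - 1191310) = (-81956 + 1716) + 1050708*424862 = -80240 + 446405902296 = 446405822056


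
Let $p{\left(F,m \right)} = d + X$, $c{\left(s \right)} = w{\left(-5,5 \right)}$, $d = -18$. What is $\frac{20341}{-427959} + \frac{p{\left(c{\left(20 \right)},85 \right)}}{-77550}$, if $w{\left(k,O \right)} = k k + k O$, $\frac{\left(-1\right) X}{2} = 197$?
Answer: $- \frac{233520907}{5531370075} \approx -0.042218$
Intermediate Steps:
$X = -394$ ($X = \left(-2\right) 197 = -394$)
$w{\left(k,O \right)} = k^{2} + O k$
$c{\left(s \right)} = 0$ ($c{\left(s \right)} = - 5 \left(5 - 5\right) = \left(-5\right) 0 = 0$)
$p{\left(F,m \right)} = -412$ ($p{\left(F,m \right)} = -18 - 394 = -412$)
$\frac{20341}{-427959} + \frac{p{\left(c{\left(20 \right)},85 \right)}}{-77550} = \frac{20341}{-427959} - \frac{412}{-77550} = 20341 \left(- \frac{1}{427959}\right) - - \frac{206}{38775} = - \frac{20341}{427959} + \frac{206}{38775} = - \frac{233520907}{5531370075}$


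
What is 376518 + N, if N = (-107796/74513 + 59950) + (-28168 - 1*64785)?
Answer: 25596225399/74513 ≈ 3.4351e+5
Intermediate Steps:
N = -2459260335/74513 (N = (-107796*1/74513 + 59950) + (-28168 - 64785) = (-107796/74513 + 59950) - 92953 = 4466946554/74513 - 92953 = -2459260335/74513 ≈ -33004.)
376518 + N = 376518 - 2459260335/74513 = 25596225399/74513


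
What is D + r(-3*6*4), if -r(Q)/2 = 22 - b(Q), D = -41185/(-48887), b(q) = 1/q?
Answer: -76003235/1759932 ≈ -43.185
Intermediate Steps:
b(q) = 1/q
D = 41185/48887 (D = -41185*(-1/48887) = 41185/48887 ≈ 0.84245)
r(Q) = -44 + 2/Q (r(Q) = -2*(22 - 1/Q) = -44 + 2/Q)
D + r(-3*6*4) = 41185/48887 + (-44 + 2/((-3*6*4))) = 41185/48887 + (-44 + 2/((-18*4))) = 41185/48887 + (-44 + 2/(-72)) = 41185/48887 + (-44 + 2*(-1/72)) = 41185/48887 + (-44 - 1/36) = 41185/48887 - 1585/36 = -76003235/1759932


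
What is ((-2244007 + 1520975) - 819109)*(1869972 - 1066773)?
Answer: -1238646109059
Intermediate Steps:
((-2244007 + 1520975) - 819109)*(1869972 - 1066773) = (-723032 - 819109)*803199 = -1542141*803199 = -1238646109059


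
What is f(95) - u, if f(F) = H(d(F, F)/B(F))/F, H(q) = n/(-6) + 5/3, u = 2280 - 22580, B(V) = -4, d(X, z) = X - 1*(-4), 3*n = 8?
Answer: 17356511/855 ≈ 20300.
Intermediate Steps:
n = 8/3 (n = (⅓)*8 = 8/3 ≈ 2.6667)
d(X, z) = 4 + X (d(X, z) = X + 4 = 4 + X)
u = -20300
H(q) = 11/9 (H(q) = (8/3)/(-6) + 5/3 = (8/3)*(-⅙) + 5*(⅓) = -4/9 + 5/3 = 11/9)
f(F) = 11/(9*F)
f(95) - u = (11/9)/95 - 1*(-20300) = (11/9)*(1/95) + 20300 = 11/855 + 20300 = 17356511/855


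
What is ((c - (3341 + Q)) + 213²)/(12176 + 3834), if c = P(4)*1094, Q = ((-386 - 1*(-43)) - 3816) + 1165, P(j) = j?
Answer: 24699/8005 ≈ 3.0854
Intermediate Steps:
Q = -2994 (Q = ((-386 + 43) - 3816) + 1165 = (-343 - 3816) + 1165 = -4159 + 1165 = -2994)
c = 4376 (c = 4*1094 = 4376)
((c - (3341 + Q)) + 213²)/(12176 + 3834) = ((4376 - (3341 - 2994)) + 213²)/(12176 + 3834) = ((4376 - 1*347) + 45369)/16010 = ((4376 - 347) + 45369)*(1/16010) = (4029 + 45369)*(1/16010) = 49398*(1/16010) = 24699/8005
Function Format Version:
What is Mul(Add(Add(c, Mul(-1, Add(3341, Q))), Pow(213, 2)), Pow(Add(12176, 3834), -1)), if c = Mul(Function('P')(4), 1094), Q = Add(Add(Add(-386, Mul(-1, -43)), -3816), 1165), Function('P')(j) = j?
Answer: Rational(24699, 8005) ≈ 3.0854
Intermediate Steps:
Q = -2994 (Q = Add(Add(Add(-386, 43), -3816), 1165) = Add(Add(-343, -3816), 1165) = Add(-4159, 1165) = -2994)
c = 4376 (c = Mul(4, 1094) = 4376)
Mul(Add(Add(c, Mul(-1, Add(3341, Q))), Pow(213, 2)), Pow(Add(12176, 3834), -1)) = Mul(Add(Add(4376, Mul(-1, Add(3341, -2994))), Pow(213, 2)), Pow(Add(12176, 3834), -1)) = Mul(Add(Add(4376, Mul(-1, 347)), 45369), Pow(16010, -1)) = Mul(Add(Add(4376, -347), 45369), Rational(1, 16010)) = Mul(Add(4029, 45369), Rational(1, 16010)) = Mul(49398, Rational(1, 16010)) = Rational(24699, 8005)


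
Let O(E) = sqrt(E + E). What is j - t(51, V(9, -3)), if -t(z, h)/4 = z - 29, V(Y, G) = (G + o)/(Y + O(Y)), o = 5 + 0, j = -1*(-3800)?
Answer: 3888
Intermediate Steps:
j = 3800
O(E) = sqrt(2)*sqrt(E) (O(E) = sqrt(2*E) = sqrt(2)*sqrt(E))
o = 5
V(Y, G) = (5 + G)/(Y + sqrt(2)*sqrt(Y)) (V(Y, G) = (G + 5)/(Y + sqrt(2)*sqrt(Y)) = (5 + G)/(Y + sqrt(2)*sqrt(Y)))
t(z, h) = 116 - 4*z (t(z, h) = -4*(z - 29) = -4*(-29 + z) = 116 - 4*z)
j - t(51, V(9, -3)) = 3800 - (116 - 4*51) = 3800 - (116 - 204) = 3800 - 1*(-88) = 3800 + 88 = 3888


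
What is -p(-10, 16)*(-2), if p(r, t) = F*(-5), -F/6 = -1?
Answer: -60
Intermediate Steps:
F = 6 (F = -6*(-1) = 6)
p(r, t) = -30 (p(r, t) = 6*(-5) = -30)
-p(-10, 16)*(-2) = -1*(-30)*(-2) = 30*(-2) = -60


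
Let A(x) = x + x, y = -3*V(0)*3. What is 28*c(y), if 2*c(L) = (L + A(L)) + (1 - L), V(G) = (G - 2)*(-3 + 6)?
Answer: 1526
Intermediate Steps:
V(G) = -6 + 3*G (V(G) = (-2 + G)*3 = -6 + 3*G)
y = 54 (y = -3*(-6 + 3*0)*3 = -3*(-6 + 0)*3 = -3*(-6)*3 = 18*3 = 54)
A(x) = 2*x
c(L) = 1/2 + L (c(L) = ((L + 2*L) + (1 - L))/2 = (3*L + (1 - L))/2 = (1 + 2*L)/2 = 1/2 + L)
28*c(y) = 28*(1/2 + 54) = 28*(109/2) = 1526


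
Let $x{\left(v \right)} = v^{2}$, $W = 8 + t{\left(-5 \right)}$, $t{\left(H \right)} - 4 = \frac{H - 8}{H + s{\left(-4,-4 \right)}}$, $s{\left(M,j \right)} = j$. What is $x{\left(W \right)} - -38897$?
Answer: $\frac{3165298}{81} \approx 39078.0$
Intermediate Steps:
$t{\left(H \right)} = 4 + \frac{-8 + H}{-4 + H}$ ($t{\left(H \right)} = 4 + \frac{H - 8}{H - 4} = 4 + \frac{-8 + H}{-4 + H}$)
$W = \frac{121}{9}$ ($W = 8 + \frac{-24 + 5 \left(-5\right)}{-4 - 5} = 8 + \frac{-24 - 25}{-9} = 8 - - \frac{49}{9} = 8 + \frac{49}{9} = \frac{121}{9} \approx 13.444$)
$x{\left(W \right)} - -38897 = \left(\frac{121}{9}\right)^{2} - -38897 = \frac{14641}{81} + 38897 = \frac{3165298}{81}$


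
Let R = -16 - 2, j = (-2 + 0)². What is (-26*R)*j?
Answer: 1872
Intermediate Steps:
j = 4 (j = (-2)² = 4)
R = -18
(-26*R)*j = -26*(-18)*4 = 468*4 = 1872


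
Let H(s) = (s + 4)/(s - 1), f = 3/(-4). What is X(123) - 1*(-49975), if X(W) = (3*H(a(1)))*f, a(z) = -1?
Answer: 399827/8 ≈ 49978.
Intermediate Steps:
f = -¾ (f = 3*(-¼) = -¾ ≈ -0.75000)
H(s) = (4 + s)/(-1 + s)
X(W) = 27/8 (X(W) = (3*((4 - 1)/(-1 - 1)))*(-¾) = (3*(3/(-2)))*(-¾) = (3*(-½*3))*(-¾) = (3*(-3/2))*(-¾) = -9/2*(-¾) = 27/8)
X(123) - 1*(-49975) = 27/8 - 1*(-49975) = 27/8 + 49975 = 399827/8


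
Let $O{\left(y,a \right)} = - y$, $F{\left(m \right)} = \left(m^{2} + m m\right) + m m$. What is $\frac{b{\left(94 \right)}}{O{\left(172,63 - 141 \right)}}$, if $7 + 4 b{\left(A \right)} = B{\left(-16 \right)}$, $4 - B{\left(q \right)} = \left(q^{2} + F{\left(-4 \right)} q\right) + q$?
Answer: $- \frac{525}{688} \approx -0.76308$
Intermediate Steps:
$F{\left(m \right)} = 3 m^{2}$ ($F{\left(m \right)} = \left(m^{2} + m^{2}\right) + m^{2} = 2 m^{2} + m^{2} = 3 m^{2}$)
$B{\left(q \right)} = 4 - q^{2} - 49 q$ ($B{\left(q \right)} = 4 - \left(\left(q^{2} + 3 \left(-4\right)^{2} q\right) + q\right) = 4 - \left(\left(q^{2} + 3 \cdot 16 q\right) + q\right) = 4 - \left(\left(q^{2} + 48 q\right) + q\right) = 4 - \left(q^{2} + 49 q\right) = 4 - q^{2} - 49 q$)
$b{\left(A \right)} = \frac{525}{4}$ ($b{\left(A \right)} = - \frac{7}{4} + \frac{4 - \left(-16\right)^{2} - -784}{4} = - \frac{7}{4} + \frac{4 - 256 + 784}{4} = - \frac{7}{4} + \frac{1}{4} \cdot 532 = - \frac{7}{4} + 133 = \frac{525}{4}$)
$\frac{b{\left(94 \right)}}{O{\left(172,63 - 141 \right)}} = \frac{525}{4 \left(\left(-1\right) 172\right)} = \frac{525}{4 \left(-172\right)} = \frac{525}{4} \left(- \frac{1}{172}\right) = - \frac{525}{688}$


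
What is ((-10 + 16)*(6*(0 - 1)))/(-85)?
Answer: 36/85 ≈ 0.42353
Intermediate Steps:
((-10 + 16)*(6*(0 - 1)))/(-85) = (6*(6*(-1)))*(-1/85) = (6*(-6))*(-1/85) = -36*(-1/85) = 36/85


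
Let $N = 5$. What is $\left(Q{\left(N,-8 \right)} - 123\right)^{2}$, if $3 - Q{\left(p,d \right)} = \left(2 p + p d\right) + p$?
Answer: $9025$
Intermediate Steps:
$Q{\left(p,d \right)} = 3 - 3 p - d p$ ($Q{\left(p,d \right)} = 3 - \left(\left(2 p + p d\right) + p\right) = 3 - \left(\left(2 p + d p\right) + p\right) = 3 - \left(3 p + d p\right) = 3 - 3 p - d p$)
$\left(Q{\left(N,-8 \right)} - 123\right)^{2} = \left(\left(3 - 15 - \left(-8\right) 5\right) - 123\right)^{2} = \left(\left(3 - 15 + 40\right) - 123\right)^{2} = \left(28 - 123\right)^{2} = \left(-95\right)^{2} = 9025$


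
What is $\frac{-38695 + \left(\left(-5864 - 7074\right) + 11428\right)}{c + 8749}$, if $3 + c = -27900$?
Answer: $\frac{40205}{19154} \approx 2.099$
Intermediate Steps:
$c = -27903$ ($c = -3 - 27900 = -27903$)
$\frac{-38695 + \left(\left(-5864 - 7074\right) + 11428\right)}{c + 8749} = \frac{-38695 + \left(\left(-5864 - 7074\right) + 11428\right)}{-27903 + 8749} = \frac{-38695 + \left(-12938 + 11428\right)}{-19154} = \left(-38695 - 1510\right) \left(- \frac{1}{19154}\right) = \left(-40205\right) \left(- \frac{1}{19154}\right) = \frac{40205}{19154}$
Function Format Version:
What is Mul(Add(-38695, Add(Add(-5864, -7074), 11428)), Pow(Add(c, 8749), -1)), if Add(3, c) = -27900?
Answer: Rational(40205, 19154) ≈ 2.0990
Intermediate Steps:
c = -27903 (c = Add(-3, -27900) = -27903)
Mul(Add(-38695, Add(Add(-5864, -7074), 11428)), Pow(Add(c, 8749), -1)) = Mul(Add(-38695, Add(Add(-5864, -7074), 11428)), Pow(Add(-27903, 8749), -1)) = Mul(Add(-38695, Add(-12938, 11428)), Pow(-19154, -1)) = Mul(Add(-38695, -1510), Rational(-1, 19154)) = Mul(-40205, Rational(-1, 19154)) = Rational(40205, 19154)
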